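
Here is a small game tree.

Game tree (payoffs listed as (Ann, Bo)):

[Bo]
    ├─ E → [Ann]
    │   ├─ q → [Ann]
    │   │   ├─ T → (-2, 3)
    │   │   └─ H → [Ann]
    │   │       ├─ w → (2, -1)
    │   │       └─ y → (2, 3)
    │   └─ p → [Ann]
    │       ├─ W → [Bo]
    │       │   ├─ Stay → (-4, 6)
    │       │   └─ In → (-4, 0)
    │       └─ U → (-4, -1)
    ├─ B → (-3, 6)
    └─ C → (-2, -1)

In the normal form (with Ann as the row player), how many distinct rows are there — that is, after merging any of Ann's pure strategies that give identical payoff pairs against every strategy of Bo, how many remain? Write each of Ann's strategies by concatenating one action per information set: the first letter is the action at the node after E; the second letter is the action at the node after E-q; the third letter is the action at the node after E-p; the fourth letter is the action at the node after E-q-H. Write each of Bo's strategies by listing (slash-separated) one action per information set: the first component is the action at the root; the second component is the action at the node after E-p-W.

5

Ann has 16 pure strategies: qTWw, qTWy, qTUw, qTUy, qHWw, qHWy, qHUw, qHUy, pTWw, pTWy, pTUw, pTUy, pHWw, pHWy, pHUw, pHUy. Columns: E/Stay, E/In, B/Stay, B/In, C/Stay, C/In.
{qTWw, qTWy, qTUw, qTUy} → row (-2,3) (-2,3) (-3,6) (-3,6) (-2,-1) (-2,-1)
{qHWw, qHUw} → row (2,-1) (2,-1) (-3,6) (-3,6) (-2,-1) (-2,-1)
{qHWy, qHUy} → row (2,3) (2,3) (-3,6) (-3,6) (-2,-1) (-2,-1)
{pTWw, pTWy, pHWw, pHWy} → row (-4,6) (-4,0) (-3,6) (-3,6) (-2,-1) (-2,-1)
{pTUw, pTUy, pHUw, pHUy} → row (-4,-1) (-4,-1) (-3,6) (-3,6) (-2,-1) (-2,-1)
That's 5 distinct rows out of 16 strategies.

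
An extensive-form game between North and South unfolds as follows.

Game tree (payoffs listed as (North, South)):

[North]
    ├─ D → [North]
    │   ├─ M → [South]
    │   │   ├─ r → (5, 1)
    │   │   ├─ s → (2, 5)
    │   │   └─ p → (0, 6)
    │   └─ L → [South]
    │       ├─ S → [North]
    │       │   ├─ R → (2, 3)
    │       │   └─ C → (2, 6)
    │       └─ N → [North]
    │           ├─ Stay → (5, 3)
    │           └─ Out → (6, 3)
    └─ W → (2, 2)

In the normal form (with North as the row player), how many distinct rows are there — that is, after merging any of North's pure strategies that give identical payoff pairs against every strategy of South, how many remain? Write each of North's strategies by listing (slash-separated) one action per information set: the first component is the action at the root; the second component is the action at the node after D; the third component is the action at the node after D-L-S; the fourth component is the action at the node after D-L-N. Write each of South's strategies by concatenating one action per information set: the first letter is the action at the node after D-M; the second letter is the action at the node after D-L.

North has 16 pure strategies: D/M/R/Stay, D/M/R/Out, D/M/C/Stay, D/M/C/Out, D/L/R/Stay, D/L/R/Out, D/L/C/Stay, D/L/C/Out, W/M/R/Stay, W/M/R/Out, W/M/C/Stay, W/M/C/Out, W/L/R/Stay, W/L/R/Out, W/L/C/Stay, W/L/C/Out. Columns: rS, rN, sS, sN, pS, pN.
{D/M/R/Stay, D/M/R/Out, D/M/C/Stay, D/M/C/Out} → row (5,1) (5,1) (2,5) (2,5) (0,6) (0,6)
{D/L/R/Stay} → row (2,3) (5,3) (2,3) (5,3) (2,3) (5,3)
{D/L/R/Out} → row (2,3) (6,3) (2,3) (6,3) (2,3) (6,3)
{D/L/C/Stay} → row (2,6) (5,3) (2,6) (5,3) (2,6) (5,3)
{D/L/C/Out} → row (2,6) (6,3) (2,6) (6,3) (2,6) (6,3)
{W/M/R/Stay, W/M/R/Out, W/M/C/Stay, W/M/C/Out, W/L/R/Stay, W/L/R/Out, W/L/C/Stay, W/L/C/Out} → row (2,2) (2,2) (2,2) (2,2) (2,2) (2,2)
That's 6 distinct rows out of 16 strategies.

6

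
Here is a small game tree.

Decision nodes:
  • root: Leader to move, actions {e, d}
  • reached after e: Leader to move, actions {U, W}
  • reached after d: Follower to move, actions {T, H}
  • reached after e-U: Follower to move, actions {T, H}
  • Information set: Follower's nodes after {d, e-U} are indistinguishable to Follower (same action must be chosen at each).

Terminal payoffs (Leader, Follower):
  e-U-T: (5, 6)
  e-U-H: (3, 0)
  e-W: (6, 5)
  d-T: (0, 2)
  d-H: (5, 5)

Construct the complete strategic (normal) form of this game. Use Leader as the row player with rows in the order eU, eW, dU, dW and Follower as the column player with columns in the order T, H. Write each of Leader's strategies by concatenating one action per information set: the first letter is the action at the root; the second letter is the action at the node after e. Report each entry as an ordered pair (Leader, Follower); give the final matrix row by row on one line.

eU: (5,6) (3,0) | eW: (6,5) (6,5) | dU: (0,2) (5,5) | dW: (0,2) (5,5)

            T        H
  eU    (5,6)    (3,0)
  eW    (6,5)    (6,5)
  dU    (0,2)    (5,5)
  dW    (0,2)    (5,5)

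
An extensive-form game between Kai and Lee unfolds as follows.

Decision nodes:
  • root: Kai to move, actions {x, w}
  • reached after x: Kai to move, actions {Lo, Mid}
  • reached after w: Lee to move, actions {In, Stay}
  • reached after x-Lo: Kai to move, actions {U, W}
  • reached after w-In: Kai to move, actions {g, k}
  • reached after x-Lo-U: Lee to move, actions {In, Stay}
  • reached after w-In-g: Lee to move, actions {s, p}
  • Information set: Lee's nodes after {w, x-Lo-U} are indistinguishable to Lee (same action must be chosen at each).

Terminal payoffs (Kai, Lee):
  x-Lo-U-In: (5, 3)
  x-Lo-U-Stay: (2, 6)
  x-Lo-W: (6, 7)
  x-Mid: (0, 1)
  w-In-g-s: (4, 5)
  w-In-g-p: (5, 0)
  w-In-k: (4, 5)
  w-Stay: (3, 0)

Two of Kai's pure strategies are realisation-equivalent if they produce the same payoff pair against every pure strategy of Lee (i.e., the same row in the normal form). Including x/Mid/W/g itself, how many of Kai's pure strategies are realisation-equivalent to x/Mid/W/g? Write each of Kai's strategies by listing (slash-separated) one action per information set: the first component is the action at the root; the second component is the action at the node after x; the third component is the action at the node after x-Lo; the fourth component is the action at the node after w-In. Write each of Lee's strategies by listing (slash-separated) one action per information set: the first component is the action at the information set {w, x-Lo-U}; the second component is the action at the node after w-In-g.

Row for x/Mid/W/g (columns In/s, In/p, Stay/s, Stay/p): (0,1) (0,1) (0,1) (0,1).
Under x/Mid/W/g, Kai's choice at the node after x-Lo and at the node after w-In can never be reached regardless of what Lee does, so varying those choices leaves every outcome unchanged.
Holding the reachable choices fixed and varying the unreachable ones freely already gives 2 × 2 = 4 equivalent strategies.
No other strategy reproduces this row, so those 4 are the full class: x/Mid/U/g, x/Mid/U/k, x/Mid/W/g, x/Mid/W/k.

4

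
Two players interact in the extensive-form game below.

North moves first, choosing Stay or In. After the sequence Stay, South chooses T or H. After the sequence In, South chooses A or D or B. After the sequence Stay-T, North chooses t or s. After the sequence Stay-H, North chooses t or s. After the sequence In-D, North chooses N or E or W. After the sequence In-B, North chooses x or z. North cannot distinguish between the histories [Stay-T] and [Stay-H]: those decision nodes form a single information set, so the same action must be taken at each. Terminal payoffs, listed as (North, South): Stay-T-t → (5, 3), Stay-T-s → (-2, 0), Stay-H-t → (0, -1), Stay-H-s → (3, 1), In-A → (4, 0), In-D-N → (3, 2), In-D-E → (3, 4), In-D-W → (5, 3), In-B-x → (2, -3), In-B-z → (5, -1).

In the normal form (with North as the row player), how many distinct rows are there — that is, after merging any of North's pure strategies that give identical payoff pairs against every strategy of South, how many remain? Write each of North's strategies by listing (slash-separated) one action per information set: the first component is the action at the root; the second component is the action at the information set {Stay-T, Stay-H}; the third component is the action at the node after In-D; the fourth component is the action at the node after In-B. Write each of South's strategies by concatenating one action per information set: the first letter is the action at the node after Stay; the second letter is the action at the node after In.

8

North has 24 pure strategies: Stay/t/N/x, Stay/t/N/z, Stay/t/E/x, Stay/t/E/z, Stay/t/W/x, Stay/t/W/z, Stay/s/N/x, Stay/s/N/z, Stay/s/E/x, Stay/s/E/z, Stay/s/W/x, Stay/s/W/z, In/t/N/x, In/t/N/z, In/t/E/x, In/t/E/z, In/t/W/x, In/t/W/z, In/s/N/x, In/s/N/z, In/s/E/x, In/s/E/z, In/s/W/x, In/s/W/z. Columns: TA, TD, TB, HA, HD, HB.
{Stay/t/N/x, Stay/t/N/z, Stay/t/E/x, Stay/t/E/z, Stay/t/W/x, Stay/t/W/z} → row (5,3) (5,3) (5,3) (0,-1) (0,-1) (0,-1)
{Stay/s/N/x, Stay/s/N/z, Stay/s/E/x, Stay/s/E/z, Stay/s/W/x, Stay/s/W/z} → row (-2,0) (-2,0) (-2,0) (3,1) (3,1) (3,1)
{In/t/N/x, In/s/N/x} → row (4,0) (3,2) (2,-3) (4,0) (3,2) (2,-3)
{In/t/N/z, In/s/N/z} → row (4,0) (3,2) (5,-1) (4,0) (3,2) (5,-1)
{In/t/E/x, In/s/E/x} → row (4,0) (3,4) (2,-3) (4,0) (3,4) (2,-3)
{In/t/E/z, In/s/E/z} → row (4,0) (3,4) (5,-1) (4,0) (3,4) (5,-1)
{In/t/W/x, In/s/W/x} → row (4,0) (5,3) (2,-3) (4,0) (5,3) (2,-3)
{In/t/W/z, In/s/W/z} → row (4,0) (5,3) (5,-1) (4,0) (5,3) (5,-1)
That's 8 distinct rows out of 24 strategies.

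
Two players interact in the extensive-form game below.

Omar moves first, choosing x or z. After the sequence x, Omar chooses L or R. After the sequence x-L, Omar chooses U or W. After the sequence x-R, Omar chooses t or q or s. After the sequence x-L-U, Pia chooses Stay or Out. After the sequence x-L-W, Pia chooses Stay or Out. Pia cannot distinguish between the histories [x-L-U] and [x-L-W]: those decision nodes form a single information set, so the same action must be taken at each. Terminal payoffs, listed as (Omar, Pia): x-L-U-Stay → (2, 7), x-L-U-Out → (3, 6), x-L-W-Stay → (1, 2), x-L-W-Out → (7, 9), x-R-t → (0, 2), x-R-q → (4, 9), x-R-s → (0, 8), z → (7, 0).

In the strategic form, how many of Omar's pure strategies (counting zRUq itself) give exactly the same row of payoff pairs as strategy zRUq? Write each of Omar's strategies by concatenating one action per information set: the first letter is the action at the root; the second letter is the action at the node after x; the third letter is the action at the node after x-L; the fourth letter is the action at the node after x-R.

12

Row for zRUq (columns Stay, Out): (7,0) (7,0).
Under zRUq, Omar's choice at the node after x and at the node after x-L and at the node after x-R can never be reached regardless of what Pia does, so varying those choices leaves every outcome unchanged.
Holding the reachable choices fixed and varying the unreachable ones freely already gives 2 × 2 × 3 = 12 equivalent strategies.
No other strategy reproduces this row, so those 12 are the full class: zLUt, zLUq, zLUs, zLWt, zLWq, zLWs, zRUt, zRUq, zRUs, zRWt, zRWq, zRWs.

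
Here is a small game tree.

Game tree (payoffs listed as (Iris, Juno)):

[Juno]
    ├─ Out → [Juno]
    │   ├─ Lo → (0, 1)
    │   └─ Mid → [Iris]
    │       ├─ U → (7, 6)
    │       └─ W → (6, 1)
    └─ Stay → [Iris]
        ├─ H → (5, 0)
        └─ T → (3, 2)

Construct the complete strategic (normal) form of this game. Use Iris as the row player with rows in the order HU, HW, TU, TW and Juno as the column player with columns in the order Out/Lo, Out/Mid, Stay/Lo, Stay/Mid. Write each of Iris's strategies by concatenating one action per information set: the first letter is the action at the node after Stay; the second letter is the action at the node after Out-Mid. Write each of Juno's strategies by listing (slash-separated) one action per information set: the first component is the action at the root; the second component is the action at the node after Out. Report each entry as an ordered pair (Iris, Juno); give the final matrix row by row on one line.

Row HU: Out/Lo→(0,1), Out/Mid→(7,6), Stay/Lo→(5,0), Stay/Mid→(5,0)
Row HW: Out/Lo→(0,1), Out/Mid→(6,1), Stay/Lo→(5,0), Stay/Mid→(5,0)
Row TU: Out/Lo→(0,1), Out/Mid→(7,6), Stay/Lo→(3,2), Stay/Mid→(3,2)
Row TW: Out/Lo→(0,1), Out/Mid→(6,1), Stay/Lo→(3,2), Stay/Mid→(3,2)

HU: (0,1) (7,6) (5,0) (5,0) | HW: (0,1) (6,1) (5,0) (5,0) | TU: (0,1) (7,6) (3,2) (3,2) | TW: (0,1) (6,1) (3,2) (3,2)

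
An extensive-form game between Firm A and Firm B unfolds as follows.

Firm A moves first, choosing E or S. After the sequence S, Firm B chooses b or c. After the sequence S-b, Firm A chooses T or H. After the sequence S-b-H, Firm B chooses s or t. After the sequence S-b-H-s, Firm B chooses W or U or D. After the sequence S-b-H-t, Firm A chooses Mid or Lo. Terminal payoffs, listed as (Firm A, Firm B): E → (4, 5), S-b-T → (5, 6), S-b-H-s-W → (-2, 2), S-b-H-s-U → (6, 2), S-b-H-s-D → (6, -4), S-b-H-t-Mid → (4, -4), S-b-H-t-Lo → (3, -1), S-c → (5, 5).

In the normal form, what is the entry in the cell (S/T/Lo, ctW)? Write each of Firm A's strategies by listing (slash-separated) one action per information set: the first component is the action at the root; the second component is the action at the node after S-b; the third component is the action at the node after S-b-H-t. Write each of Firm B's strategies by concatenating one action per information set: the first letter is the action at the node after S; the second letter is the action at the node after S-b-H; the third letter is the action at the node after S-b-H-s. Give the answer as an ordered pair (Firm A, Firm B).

(5, 5)

Trace the play path from the root:
  Firm A plays S
  Firm B plays c at [S]
→ terminal payoff (5, 5).
(Firm A's choice at the node after S-b is never reached on this path, so it doesn't affect the outcome.)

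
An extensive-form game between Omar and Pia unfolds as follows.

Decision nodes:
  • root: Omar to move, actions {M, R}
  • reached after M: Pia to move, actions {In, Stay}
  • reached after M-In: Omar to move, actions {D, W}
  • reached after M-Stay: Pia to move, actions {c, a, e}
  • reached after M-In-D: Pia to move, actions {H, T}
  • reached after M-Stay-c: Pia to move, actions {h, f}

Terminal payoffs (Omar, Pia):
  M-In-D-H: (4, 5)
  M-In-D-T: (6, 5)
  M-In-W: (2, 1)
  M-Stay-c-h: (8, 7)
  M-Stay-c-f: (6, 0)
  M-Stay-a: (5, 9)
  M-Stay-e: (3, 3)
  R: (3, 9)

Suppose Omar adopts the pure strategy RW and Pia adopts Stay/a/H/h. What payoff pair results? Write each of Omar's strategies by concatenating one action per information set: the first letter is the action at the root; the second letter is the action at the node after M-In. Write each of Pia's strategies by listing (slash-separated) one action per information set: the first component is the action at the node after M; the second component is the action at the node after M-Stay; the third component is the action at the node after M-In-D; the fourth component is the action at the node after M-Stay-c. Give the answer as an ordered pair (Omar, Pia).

(3, 9)

Trace the play path from the root:
  Omar plays R
→ terminal payoff (3, 9).
(Omar's choice at the node after M-In is never reached on this path, so it doesn't affect the outcome.)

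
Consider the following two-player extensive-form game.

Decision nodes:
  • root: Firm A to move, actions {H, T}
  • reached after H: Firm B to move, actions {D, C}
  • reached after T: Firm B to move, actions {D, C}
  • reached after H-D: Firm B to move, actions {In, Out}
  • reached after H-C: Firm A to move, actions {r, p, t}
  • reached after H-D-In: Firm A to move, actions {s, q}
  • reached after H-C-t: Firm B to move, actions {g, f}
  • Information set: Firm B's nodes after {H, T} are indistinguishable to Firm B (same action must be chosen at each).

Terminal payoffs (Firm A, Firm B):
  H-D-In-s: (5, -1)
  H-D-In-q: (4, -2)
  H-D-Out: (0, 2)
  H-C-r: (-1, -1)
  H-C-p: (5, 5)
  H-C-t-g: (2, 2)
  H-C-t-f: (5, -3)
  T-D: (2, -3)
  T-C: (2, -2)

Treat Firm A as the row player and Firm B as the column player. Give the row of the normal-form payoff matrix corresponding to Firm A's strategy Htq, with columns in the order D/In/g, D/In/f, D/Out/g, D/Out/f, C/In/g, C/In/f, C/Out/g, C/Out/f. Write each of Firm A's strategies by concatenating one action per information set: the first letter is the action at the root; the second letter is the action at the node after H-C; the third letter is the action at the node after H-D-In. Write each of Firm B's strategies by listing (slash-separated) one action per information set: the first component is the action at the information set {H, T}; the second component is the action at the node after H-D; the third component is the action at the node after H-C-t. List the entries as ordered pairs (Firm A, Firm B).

(4,-2) (4,-2) (0,2) (0,2) (2,2) (5,-3) (2,2) (5,-3)

vs D/In/g: Firm A plays H → Firm B plays D at [H] → Firm B plays In at [H-D] → Firm A plays q at [H-D-In] → (4, -2)
vs D/In/f: Firm A plays H → Firm B plays D at [H] → Firm B plays In at [H-D] → Firm A plays q at [H-D-In] → (4, -2)
vs D/Out/g: Firm A plays H → Firm B plays D at [H] → Firm B plays Out at [H-D] → (0, 2)
vs D/Out/f: Firm A plays H → Firm B plays D at [H] → Firm B plays Out at [H-D] → (0, 2)
vs C/In/g: Firm A plays H → Firm B plays C at [H] → Firm A plays t at [H-C] → Firm B plays g at [H-C-t] → (2, 2)
vs C/In/f: Firm A plays H → Firm B plays C at [H] → Firm A plays t at [H-C] → Firm B plays f at [H-C-t] → (5, -3)
vs C/Out/g: Firm A plays H → Firm B plays C at [H] → Firm A plays t at [H-C] → Firm B plays g at [H-C-t] → (2, 2)
vs C/Out/f: Firm A plays H → Firm B plays C at [H] → Firm A plays t at [H-C] → Firm B plays f at [H-C-t] → (5, -3)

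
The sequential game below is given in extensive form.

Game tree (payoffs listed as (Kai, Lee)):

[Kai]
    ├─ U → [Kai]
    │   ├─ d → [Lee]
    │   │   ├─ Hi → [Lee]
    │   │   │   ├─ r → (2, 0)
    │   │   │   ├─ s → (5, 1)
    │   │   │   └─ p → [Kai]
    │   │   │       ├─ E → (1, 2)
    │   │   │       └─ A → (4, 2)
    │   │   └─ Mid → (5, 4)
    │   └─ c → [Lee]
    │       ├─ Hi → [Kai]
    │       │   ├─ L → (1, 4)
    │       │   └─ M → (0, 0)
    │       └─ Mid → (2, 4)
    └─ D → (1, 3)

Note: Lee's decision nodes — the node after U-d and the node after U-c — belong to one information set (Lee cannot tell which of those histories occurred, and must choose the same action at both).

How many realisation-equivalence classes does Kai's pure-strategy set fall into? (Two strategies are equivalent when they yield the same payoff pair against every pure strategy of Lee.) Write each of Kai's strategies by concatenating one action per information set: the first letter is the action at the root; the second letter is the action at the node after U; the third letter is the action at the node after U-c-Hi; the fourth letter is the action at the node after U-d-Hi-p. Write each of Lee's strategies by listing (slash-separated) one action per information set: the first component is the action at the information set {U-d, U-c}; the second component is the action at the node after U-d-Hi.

5

Kai has 16 pure strategies: UdLE, UdLA, UdME, UdMA, UcLE, UcLA, UcME, UcMA, DdLE, DdLA, DdME, DdMA, DcLE, DcLA, DcME, DcMA. Columns: Hi/r, Hi/s, Hi/p, Mid/r, Mid/s, Mid/p.
{UdLE, UdME} → row (2,0) (5,1) (1,2) (5,4) (5,4) (5,4)
{UdLA, UdMA} → row (2,0) (5,1) (4,2) (5,4) (5,4) (5,4)
{UcLE, UcLA} → row (1,4) (1,4) (1,4) (2,4) (2,4) (2,4)
{UcME, UcMA} → row (0,0) (0,0) (0,0) (2,4) (2,4) (2,4)
{DdLE, DdLA, DdME, DdMA, DcLE, DcLA, DcME, DcMA} → row (1,3) (1,3) (1,3) (1,3) (1,3) (1,3)
That's 5 distinct rows out of 16 strategies.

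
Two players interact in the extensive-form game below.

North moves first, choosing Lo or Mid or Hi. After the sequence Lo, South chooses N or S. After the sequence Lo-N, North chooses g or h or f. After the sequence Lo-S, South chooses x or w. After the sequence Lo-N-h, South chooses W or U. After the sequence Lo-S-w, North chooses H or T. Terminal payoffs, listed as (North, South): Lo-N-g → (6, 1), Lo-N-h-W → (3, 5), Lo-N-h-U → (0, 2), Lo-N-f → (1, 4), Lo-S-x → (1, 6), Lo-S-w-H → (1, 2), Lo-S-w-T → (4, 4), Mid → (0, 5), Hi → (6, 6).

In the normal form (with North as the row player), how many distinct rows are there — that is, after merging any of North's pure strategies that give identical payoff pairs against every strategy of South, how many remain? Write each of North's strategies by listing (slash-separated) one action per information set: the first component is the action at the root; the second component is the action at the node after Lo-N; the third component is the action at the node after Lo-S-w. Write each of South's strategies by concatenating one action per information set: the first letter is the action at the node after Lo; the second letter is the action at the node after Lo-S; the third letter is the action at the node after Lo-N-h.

North has 18 pure strategies: Lo/g/H, Lo/g/T, Lo/h/H, Lo/h/T, Lo/f/H, Lo/f/T, Mid/g/H, Mid/g/T, Mid/h/H, Mid/h/T, Mid/f/H, Mid/f/T, Hi/g/H, Hi/g/T, Hi/h/H, Hi/h/T, Hi/f/H, Hi/f/T. Columns: NxW, NxU, NwW, NwU, SxW, SxU, SwW, SwU.
{Lo/g/H} → row (6,1) (6,1) (6,1) (6,1) (1,6) (1,6) (1,2) (1,2)
{Lo/g/T} → row (6,1) (6,1) (6,1) (6,1) (1,6) (1,6) (4,4) (4,4)
{Lo/h/H} → row (3,5) (0,2) (3,5) (0,2) (1,6) (1,6) (1,2) (1,2)
{Lo/h/T} → row (3,5) (0,2) (3,5) (0,2) (1,6) (1,6) (4,4) (4,4)
{Lo/f/H} → row (1,4) (1,4) (1,4) (1,4) (1,6) (1,6) (1,2) (1,2)
{Lo/f/T} → row (1,4) (1,4) (1,4) (1,4) (1,6) (1,6) (4,4) (4,4)
{Mid/g/H, Mid/g/T, Mid/h/H, Mid/h/T, Mid/f/H, Mid/f/T} → row (0,5) (0,5) (0,5) (0,5) (0,5) (0,5) (0,5) (0,5)
{Hi/g/H, Hi/g/T, Hi/h/H, Hi/h/T, Hi/f/H, Hi/f/T} → row (6,6) (6,6) (6,6) (6,6) (6,6) (6,6) (6,6) (6,6)
That's 8 distinct rows out of 18 strategies.

8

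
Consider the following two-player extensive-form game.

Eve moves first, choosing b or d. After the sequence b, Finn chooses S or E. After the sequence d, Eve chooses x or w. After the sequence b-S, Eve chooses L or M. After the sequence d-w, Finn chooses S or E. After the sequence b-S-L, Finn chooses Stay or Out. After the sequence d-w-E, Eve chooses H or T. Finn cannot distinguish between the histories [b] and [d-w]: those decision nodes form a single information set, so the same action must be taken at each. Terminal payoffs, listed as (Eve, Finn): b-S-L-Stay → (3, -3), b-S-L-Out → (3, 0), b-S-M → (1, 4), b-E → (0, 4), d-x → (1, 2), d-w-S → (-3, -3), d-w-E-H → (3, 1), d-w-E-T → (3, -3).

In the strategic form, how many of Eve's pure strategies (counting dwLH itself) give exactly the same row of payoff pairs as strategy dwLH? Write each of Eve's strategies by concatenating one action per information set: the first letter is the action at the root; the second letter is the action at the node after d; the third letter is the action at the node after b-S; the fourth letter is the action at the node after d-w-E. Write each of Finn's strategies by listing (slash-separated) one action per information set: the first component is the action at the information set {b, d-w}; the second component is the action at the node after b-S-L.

Row for dwLH (columns S/Stay, S/Out, E/Stay, E/Out): (-3,-3) (-3,-3) (3,1) (3,1).
Under dwLH, Eve's choice at the node after b-S can never be reached regardless of what Finn does, so varying those choices leaves every outcome unchanged.
Holding the reachable choices fixed and varying the unreachable one freely already gives 2 equivalent strategies.
No other strategy reproduces this row, so those 2 are the full class: dwLH, dwMH.

2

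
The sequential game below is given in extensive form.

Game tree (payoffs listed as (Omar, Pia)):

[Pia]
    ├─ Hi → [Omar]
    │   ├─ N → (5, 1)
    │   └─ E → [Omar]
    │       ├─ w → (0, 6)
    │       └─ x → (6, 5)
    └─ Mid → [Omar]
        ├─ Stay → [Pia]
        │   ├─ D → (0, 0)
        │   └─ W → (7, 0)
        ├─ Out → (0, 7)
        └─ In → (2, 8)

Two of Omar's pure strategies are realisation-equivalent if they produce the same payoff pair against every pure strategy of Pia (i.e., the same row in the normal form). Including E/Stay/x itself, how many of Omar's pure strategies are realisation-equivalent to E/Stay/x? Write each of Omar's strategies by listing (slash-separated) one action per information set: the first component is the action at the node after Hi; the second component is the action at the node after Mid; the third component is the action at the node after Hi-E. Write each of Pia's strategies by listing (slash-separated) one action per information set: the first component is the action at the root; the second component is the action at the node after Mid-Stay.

Row for E/Stay/x (columns Hi/D, Hi/W, Mid/D, Mid/W): (6,5) (6,5) (0,0) (7,0).
Every one of Omar's information sets is on the play path for some reply by Pia when Omar follows E/Stay/x.
Changing the action at any of them therefore changes at least one column, so only E/Stay/x itself gives this row.

1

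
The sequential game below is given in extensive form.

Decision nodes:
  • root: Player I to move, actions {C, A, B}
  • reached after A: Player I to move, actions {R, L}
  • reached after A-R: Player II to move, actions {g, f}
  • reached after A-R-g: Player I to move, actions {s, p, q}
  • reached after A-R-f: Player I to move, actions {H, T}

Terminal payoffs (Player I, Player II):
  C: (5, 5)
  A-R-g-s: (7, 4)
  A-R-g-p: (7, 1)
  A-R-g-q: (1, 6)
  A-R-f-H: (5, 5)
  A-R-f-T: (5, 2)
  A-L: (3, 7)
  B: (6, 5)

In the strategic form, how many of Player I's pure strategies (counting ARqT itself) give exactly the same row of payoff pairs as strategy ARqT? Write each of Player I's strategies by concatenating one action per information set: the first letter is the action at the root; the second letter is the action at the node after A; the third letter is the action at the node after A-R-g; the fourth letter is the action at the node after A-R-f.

1

Row for ARqT (columns g, f): (1,6) (5,2).
Every one of Player I's information sets is on the play path for some reply by Player II when Player I follows ARqT.
Changing the action at any of them therefore changes at least one column, so only ARqT itself gives this row.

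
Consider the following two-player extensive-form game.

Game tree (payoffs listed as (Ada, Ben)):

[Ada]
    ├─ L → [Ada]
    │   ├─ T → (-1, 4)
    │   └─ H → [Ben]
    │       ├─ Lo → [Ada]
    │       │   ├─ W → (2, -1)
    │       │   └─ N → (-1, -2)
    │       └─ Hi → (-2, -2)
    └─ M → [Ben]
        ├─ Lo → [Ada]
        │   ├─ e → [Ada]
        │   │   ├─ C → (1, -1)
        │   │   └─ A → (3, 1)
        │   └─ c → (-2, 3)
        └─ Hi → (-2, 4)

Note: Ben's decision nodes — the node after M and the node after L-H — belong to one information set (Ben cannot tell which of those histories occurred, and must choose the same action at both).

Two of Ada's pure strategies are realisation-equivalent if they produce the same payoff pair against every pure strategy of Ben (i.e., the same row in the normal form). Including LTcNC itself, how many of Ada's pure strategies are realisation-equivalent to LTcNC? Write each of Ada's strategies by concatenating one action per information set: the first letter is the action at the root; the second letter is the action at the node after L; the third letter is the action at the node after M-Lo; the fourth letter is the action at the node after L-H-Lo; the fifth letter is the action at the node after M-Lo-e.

Row for LTcNC (columns Lo, Hi): (-1,4) (-1,4).
Under LTcNC, Ada's choice at the node after M-Lo and at the node after L-H-Lo and at the node after M-Lo-e can never be reached regardless of what Ben does, so varying those choices leaves every outcome unchanged.
Holding the reachable choices fixed and varying the unreachable ones freely already gives 2 × 2 × 2 = 8 equivalent strategies.
No other strategy reproduces this row, so those 8 are the full class: LTeWC, LTeWA, LTeNC, LTeNA, LTcWC, LTcWA, LTcNC, LTcNA.

8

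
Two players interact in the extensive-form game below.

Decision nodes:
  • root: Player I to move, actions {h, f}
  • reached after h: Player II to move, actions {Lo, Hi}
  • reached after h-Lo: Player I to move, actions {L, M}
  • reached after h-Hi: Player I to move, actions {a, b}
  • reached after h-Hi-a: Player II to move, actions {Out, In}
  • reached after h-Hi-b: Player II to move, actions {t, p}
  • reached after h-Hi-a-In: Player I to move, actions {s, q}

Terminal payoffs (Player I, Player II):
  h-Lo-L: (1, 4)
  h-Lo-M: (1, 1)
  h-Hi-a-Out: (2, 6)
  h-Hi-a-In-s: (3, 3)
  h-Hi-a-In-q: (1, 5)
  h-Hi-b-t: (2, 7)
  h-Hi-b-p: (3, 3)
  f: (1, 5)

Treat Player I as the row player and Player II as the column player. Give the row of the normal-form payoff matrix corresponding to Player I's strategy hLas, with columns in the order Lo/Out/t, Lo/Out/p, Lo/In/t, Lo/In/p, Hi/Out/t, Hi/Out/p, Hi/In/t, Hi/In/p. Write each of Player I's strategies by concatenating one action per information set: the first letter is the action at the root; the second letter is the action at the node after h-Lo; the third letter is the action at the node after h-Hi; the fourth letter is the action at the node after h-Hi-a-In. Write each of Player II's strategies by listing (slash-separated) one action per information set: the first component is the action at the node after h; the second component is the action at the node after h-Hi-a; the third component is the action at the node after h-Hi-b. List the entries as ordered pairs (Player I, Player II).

vs Lo/Out/t: Player I plays h → Player II plays Lo at [h] → Player I plays L at [h-Lo] → (1, 4)
vs Lo/Out/p: Player I plays h → Player II plays Lo at [h] → Player I plays L at [h-Lo] → (1, 4)
vs Lo/In/t: Player I plays h → Player II plays Lo at [h] → Player I plays L at [h-Lo] → (1, 4)
vs Lo/In/p: Player I plays h → Player II plays Lo at [h] → Player I plays L at [h-Lo] → (1, 4)
vs Hi/Out/t: Player I plays h → Player II plays Hi at [h] → Player I plays a at [h-Hi] → Player II plays Out at [h-Hi-a] → (2, 6)
vs Hi/Out/p: Player I plays h → Player II plays Hi at [h] → Player I plays a at [h-Hi] → Player II plays Out at [h-Hi-a] → (2, 6)
vs Hi/In/t: Player I plays h → Player II plays Hi at [h] → Player I plays a at [h-Hi] → Player II plays In at [h-Hi-a] → Player I plays s at [h-Hi-a-In] → (3, 3)
vs Hi/In/p: Player I plays h → Player II plays Hi at [h] → Player I plays a at [h-Hi] → Player II plays In at [h-Hi-a] → Player I plays s at [h-Hi-a-In] → (3, 3)

(1,4) (1,4) (1,4) (1,4) (2,6) (2,6) (3,3) (3,3)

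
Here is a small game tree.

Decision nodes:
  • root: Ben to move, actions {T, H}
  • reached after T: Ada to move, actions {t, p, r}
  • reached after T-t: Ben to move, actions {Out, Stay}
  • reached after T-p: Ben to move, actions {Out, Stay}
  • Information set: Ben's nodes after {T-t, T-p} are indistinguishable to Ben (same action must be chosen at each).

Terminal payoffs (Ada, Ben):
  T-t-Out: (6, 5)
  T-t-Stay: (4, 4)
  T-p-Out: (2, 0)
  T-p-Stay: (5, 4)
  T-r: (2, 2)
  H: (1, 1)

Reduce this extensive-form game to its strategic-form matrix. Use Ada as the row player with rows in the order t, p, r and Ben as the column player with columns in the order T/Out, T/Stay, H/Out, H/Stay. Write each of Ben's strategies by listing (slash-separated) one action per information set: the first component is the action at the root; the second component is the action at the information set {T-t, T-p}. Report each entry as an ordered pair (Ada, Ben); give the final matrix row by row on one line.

t: (6,5) (4,4) (1,1) (1,1) | p: (2,0) (5,4) (1,1) (1,1) | r: (2,2) (2,2) (1,1) (1,1)

        T/Out   T/Stay    H/Out   H/Stay
   t    (6,5)    (4,4)    (1,1)    (1,1)
   p    (2,0)    (5,4)    (1,1)    (1,1)
   r    (2,2)    (2,2)    (1,1)    (1,1)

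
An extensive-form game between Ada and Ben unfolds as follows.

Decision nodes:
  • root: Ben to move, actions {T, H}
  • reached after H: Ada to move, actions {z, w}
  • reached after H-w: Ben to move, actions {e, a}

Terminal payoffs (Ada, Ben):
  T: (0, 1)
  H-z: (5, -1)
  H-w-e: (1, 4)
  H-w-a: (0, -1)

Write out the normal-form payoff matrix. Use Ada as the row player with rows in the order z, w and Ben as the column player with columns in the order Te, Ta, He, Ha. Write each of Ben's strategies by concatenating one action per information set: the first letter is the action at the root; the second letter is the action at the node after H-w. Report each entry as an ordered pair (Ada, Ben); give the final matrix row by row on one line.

z: (0,1) (0,1) (5,-1) (5,-1) | w: (0,1) (0,1) (1,4) (0,-1)

Row z: Te→(0,1), Ta→(0,1), He→(5,-1), Ha→(5,-1)
Row w: Te→(0,1), Ta→(0,1), He→(1,4), Ha→(0,-1)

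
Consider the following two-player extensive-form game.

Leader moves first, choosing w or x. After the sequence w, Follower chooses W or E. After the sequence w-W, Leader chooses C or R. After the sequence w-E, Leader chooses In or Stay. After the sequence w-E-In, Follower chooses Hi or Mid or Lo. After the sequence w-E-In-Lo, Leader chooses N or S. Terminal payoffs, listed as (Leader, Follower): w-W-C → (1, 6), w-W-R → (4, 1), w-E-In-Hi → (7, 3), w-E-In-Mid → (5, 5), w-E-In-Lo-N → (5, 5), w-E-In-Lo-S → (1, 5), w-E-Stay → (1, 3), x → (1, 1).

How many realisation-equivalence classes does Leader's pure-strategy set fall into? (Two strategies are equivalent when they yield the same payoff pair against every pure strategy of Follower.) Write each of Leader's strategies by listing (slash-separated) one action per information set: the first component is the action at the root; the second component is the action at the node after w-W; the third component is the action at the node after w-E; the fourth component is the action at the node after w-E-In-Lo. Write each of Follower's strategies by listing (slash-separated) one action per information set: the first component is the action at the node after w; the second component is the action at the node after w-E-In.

7

Leader has 16 pure strategies: w/C/In/N, w/C/In/S, w/C/Stay/N, w/C/Stay/S, w/R/In/N, w/R/In/S, w/R/Stay/N, w/R/Stay/S, x/C/In/N, x/C/In/S, x/C/Stay/N, x/C/Stay/S, x/R/In/N, x/R/In/S, x/R/Stay/N, x/R/Stay/S. Columns: W/Hi, W/Mid, W/Lo, E/Hi, E/Mid, E/Lo.
{w/C/In/N} → row (1,6) (1,6) (1,6) (7,3) (5,5) (5,5)
{w/C/In/S} → row (1,6) (1,6) (1,6) (7,3) (5,5) (1,5)
{w/C/Stay/N, w/C/Stay/S} → row (1,6) (1,6) (1,6) (1,3) (1,3) (1,3)
{w/R/In/N} → row (4,1) (4,1) (4,1) (7,3) (5,5) (5,5)
{w/R/In/S} → row (4,1) (4,1) (4,1) (7,3) (5,5) (1,5)
{w/R/Stay/N, w/R/Stay/S} → row (4,1) (4,1) (4,1) (1,3) (1,3) (1,3)
{x/C/In/N, x/C/In/S, x/C/Stay/N, x/C/Stay/S, x/R/In/N, x/R/In/S, x/R/Stay/N, x/R/Stay/S} → row (1,1) (1,1) (1,1) (1,1) (1,1) (1,1)
That's 7 distinct rows out of 16 strategies.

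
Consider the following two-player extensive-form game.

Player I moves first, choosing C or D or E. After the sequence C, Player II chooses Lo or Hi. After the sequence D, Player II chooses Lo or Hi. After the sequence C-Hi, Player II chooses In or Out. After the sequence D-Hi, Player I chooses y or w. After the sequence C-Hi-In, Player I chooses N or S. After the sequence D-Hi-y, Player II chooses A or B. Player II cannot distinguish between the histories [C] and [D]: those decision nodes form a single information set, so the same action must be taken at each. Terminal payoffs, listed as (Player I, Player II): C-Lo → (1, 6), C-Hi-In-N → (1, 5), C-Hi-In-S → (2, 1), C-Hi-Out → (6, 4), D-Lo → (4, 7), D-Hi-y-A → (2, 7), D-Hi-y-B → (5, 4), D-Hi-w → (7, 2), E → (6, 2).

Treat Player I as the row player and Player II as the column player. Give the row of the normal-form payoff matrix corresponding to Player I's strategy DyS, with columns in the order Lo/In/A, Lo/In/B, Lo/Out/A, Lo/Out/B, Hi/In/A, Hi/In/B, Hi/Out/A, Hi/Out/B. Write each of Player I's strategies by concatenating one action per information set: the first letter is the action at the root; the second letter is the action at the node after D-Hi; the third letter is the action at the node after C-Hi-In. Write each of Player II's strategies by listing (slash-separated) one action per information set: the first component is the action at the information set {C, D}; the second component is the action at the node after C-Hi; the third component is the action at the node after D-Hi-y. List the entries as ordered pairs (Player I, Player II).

(4,7) (4,7) (4,7) (4,7) (2,7) (5,4) (2,7) (5,4)

vs Lo/In/A: Player I plays D → Player II plays Lo at [D] → (4, 7)
vs Lo/In/B: Player I plays D → Player II plays Lo at [D] → (4, 7)
vs Lo/Out/A: Player I plays D → Player II plays Lo at [D] → (4, 7)
vs Lo/Out/B: Player I plays D → Player II plays Lo at [D] → (4, 7)
vs Hi/In/A: Player I plays D → Player II plays Hi at [D] → Player I plays y at [D-Hi] → Player II plays A at [D-Hi-y] → (2, 7)
vs Hi/In/B: Player I plays D → Player II plays Hi at [D] → Player I plays y at [D-Hi] → Player II plays B at [D-Hi-y] → (5, 4)
vs Hi/Out/A: Player I plays D → Player II plays Hi at [D] → Player I plays y at [D-Hi] → Player II plays A at [D-Hi-y] → (2, 7)
vs Hi/Out/B: Player I plays D → Player II plays Hi at [D] → Player I plays y at [D-Hi] → Player II plays B at [D-Hi-y] → (5, 4)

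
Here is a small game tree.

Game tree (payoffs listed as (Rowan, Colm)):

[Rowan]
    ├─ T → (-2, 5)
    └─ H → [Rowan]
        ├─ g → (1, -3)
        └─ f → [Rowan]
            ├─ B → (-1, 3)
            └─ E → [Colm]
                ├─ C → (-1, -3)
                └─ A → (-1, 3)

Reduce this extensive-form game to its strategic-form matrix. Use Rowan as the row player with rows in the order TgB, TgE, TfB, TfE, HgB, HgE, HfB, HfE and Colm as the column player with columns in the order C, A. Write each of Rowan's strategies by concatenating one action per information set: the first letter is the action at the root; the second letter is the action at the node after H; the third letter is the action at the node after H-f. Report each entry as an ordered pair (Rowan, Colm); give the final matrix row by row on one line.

TgB: (-2,5) (-2,5) | TgE: (-2,5) (-2,5) | TfB: (-2,5) (-2,5) | TfE: (-2,5) (-2,5) | HgB: (1,-3) (1,-3) | HgE: (1,-3) (1,-3) | HfB: (-1,3) (-1,3) | HfE: (-1,-3) (-1,3)

            C        A
 TgB   (-2,5)   (-2,5)
 TgE   (-2,5)   (-2,5)
 TfB   (-2,5)   (-2,5)
 TfE   (-2,5)   (-2,5)
 HgB   (1,-3)   (1,-3)
 HgE   (1,-3)   (1,-3)
 HfB   (-1,3)   (-1,3)
 HfE  (-1,-3)   (-1,3)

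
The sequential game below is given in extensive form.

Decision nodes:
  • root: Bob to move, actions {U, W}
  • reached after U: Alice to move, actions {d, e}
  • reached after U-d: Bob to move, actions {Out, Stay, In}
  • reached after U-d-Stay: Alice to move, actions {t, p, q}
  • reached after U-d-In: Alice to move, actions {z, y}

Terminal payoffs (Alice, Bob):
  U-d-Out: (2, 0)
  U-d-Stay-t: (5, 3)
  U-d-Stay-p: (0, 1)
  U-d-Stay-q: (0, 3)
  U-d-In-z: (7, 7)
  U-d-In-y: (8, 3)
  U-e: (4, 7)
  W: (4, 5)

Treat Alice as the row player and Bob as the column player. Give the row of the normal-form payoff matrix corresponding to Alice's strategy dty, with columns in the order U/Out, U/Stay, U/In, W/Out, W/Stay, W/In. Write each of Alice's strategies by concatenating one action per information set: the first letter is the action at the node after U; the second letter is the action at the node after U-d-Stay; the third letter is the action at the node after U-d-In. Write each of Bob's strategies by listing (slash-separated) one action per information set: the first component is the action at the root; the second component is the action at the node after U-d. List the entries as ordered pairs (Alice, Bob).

(2,0) (5,3) (8,3) (4,5) (4,5) (4,5)

vs U/Out: Bob plays U → Alice plays d at [U] → Bob plays Out at [U-d] → (2, 0)
vs U/Stay: Bob plays U → Alice plays d at [U] → Bob plays Stay at [U-d] → Alice plays t at [U-d-Stay] → (5, 3)
vs U/In: Bob plays U → Alice plays d at [U] → Bob plays In at [U-d] → Alice plays y at [U-d-In] → (8, 3)
vs W/Out: Bob plays W → (4, 5)
vs W/Stay: Bob plays W → (4, 5)
vs W/In: Bob plays W → (4, 5)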